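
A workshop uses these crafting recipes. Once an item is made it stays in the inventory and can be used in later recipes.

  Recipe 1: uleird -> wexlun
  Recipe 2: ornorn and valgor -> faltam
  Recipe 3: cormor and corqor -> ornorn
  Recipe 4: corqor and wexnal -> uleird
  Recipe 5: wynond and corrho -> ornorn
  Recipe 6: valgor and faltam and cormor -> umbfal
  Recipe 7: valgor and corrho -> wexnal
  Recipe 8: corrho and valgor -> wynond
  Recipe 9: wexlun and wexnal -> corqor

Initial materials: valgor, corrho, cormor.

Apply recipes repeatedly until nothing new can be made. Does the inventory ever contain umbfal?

Yes

corrho and valgor -> wynond (Recipe 8).
wynond and corrho -> ornorn (Recipe 5).
Using Recipe 2, ornorn and valgor make faltam.
valgor and faltam and cormor -> umbfal (Recipe 6).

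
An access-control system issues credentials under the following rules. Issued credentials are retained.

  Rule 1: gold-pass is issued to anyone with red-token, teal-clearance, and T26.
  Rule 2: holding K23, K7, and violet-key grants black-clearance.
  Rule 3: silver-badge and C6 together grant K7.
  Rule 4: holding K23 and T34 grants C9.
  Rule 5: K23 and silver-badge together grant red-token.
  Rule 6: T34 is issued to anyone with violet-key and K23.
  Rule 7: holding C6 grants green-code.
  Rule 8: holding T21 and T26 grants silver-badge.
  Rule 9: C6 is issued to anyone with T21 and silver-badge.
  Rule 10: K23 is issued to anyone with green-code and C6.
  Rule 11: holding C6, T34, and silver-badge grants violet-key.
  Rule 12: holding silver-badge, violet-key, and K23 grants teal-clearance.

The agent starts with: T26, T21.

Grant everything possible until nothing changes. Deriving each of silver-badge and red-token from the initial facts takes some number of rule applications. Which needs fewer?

silver-badge: Holding T21 and T26 grants silver-badge (Rule 8). [1 rule application]
red-token: Holding T21 and T26 grants silver-badge (Rule 8). Holding T21 and silver-badge grants C6 (Rule 9). Holding C6 grants green-code (Rule 7). Holding green-code and C6 grants K23 (Rule 10). Holding K23 and silver-badge grants red-token (Rule 5). [5 rule applications]
silver-badge needs fewer.

silver-badge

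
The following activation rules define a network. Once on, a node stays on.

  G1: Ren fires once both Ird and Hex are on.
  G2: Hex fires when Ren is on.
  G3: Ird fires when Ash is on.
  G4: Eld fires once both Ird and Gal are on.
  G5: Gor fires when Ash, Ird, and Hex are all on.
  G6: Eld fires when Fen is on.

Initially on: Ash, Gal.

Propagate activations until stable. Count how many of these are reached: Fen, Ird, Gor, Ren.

1

Ash is on, so Ird fires (G3).
No rule produces Fen, and it is not given.
Ird: reached.
Gor would need Ash, Ird, and Hex (G5), but Hex never turns on.
Ren would need Ird and Hex (G1), but Hex never turns on.
Reached: Ird — 1 of the 4.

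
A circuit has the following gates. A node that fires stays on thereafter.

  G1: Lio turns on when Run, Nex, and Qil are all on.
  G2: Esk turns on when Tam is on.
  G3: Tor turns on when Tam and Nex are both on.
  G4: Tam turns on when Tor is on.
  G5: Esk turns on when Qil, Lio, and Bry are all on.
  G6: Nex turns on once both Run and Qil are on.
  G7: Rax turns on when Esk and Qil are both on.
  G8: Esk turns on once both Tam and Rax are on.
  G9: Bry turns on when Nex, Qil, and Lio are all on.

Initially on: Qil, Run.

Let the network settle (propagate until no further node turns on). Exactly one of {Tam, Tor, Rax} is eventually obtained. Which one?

Run and Qil are on, so Nex turns on (G6).
Run, Nex, and Qil are on, so Lio turns on (G1).
G9: Nex, Qil, and Lio on → Bry on.
Qil, Lio, and Bry are on, so Esk turns on (G5).
G7: Esk and Qil on → Rax on.
Tam would need Tor (G4), but Tor never turns on. Tor would need Tam and Nex (G3), but Tam never turns on.

Rax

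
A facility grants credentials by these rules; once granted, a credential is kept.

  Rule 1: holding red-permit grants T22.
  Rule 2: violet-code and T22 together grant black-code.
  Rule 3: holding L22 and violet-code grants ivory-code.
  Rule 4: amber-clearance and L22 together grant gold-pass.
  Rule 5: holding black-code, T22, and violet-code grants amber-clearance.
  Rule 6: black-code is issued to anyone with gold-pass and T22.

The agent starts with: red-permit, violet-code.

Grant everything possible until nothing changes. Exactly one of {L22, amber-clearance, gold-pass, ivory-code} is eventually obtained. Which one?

Holding red-permit grants T22 (Rule 1).
Holding violet-code and T22 grants black-code (Rule 2).
Holding black-code, T22, and violet-code grants amber-clearance (Rule 5).
gold-pass would need amber-clearance and L22 (Rule 4), but L22 is never granted. ivory-code would need L22 and violet-code (Rule 3), but L22 is never granted. No rule produces L22, and it is not given.

amber-clearance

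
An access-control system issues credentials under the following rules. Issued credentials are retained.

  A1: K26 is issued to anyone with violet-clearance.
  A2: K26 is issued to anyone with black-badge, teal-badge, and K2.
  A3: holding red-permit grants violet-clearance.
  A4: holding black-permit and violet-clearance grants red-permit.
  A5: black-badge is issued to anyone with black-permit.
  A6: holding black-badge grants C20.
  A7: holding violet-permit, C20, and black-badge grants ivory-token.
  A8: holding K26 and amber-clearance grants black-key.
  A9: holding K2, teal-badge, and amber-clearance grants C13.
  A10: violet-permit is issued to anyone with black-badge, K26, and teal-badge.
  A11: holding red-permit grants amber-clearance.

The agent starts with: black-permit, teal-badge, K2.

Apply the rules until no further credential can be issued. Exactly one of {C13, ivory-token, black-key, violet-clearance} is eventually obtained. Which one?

ivory-token

Holding black-permit grants black-badge (A5).
Holding black-badge, teal-badge, and K2 grants K26 (A2).
Holding black-badge grants C20 (A6).
Holding black-badge, K26, and teal-badge grants violet-permit (A10).
Holding violet-permit, C20, and black-badge grants ivory-token (A7).
C13 would need K2, teal-badge, and amber-clearance (A9), but amber-clearance is never granted. black-key would need K26 and amber-clearance (A8), but amber-clearance is never granted. violet-clearance would need red-permit (A3), but red-permit is never granted.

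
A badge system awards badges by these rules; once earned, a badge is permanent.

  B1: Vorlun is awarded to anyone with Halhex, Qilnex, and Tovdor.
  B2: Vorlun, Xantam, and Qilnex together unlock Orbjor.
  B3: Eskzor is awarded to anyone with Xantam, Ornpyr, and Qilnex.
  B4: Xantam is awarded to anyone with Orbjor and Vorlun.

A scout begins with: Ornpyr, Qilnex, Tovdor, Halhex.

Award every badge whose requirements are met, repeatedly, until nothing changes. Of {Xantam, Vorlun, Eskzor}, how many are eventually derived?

With Halhex, Qilnex, and Tovdor, Vorlun is earned (B1).
Xantam would need Orbjor and Vorlun (B4), but Orbjor is never earned.
Vorlun: reached.
Eskzor would need Xantam, Ornpyr, and Qilnex (B3), but Xantam is never earned.
Reached: Vorlun — 1 of the 3.

1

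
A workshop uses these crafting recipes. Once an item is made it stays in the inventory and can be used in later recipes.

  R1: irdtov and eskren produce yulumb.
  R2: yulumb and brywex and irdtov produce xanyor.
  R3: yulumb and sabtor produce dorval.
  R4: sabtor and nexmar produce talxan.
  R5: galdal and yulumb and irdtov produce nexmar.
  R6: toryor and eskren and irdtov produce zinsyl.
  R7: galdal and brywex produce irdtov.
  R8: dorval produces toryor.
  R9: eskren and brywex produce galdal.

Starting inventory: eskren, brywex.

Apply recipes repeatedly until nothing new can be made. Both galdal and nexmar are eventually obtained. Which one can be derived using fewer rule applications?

galdal: eskren and brywex → galdal (R9). [1 rule application]
nexmar: Using R9, eskren and brywex make galdal. galdal and brywex → irdtov (R7). irdtov and eskren → yulumb (R1). galdal and yulumb and irdtov → nexmar (R5). [4 rule applications]
galdal needs fewer.

galdal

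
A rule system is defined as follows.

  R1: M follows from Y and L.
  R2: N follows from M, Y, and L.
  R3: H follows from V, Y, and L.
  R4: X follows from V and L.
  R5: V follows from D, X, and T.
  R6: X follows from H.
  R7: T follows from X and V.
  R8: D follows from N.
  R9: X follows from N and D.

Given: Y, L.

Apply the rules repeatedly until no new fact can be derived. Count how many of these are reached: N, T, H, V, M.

2

Y and L hold, so M follows (R1).
From M, Y, and L, R2 gives N.
N: reached.
T would need X and V (R7), but V is never established.
H would need V, Y, and L (R3), but V is never established.
V would need D, X, and T (R5), but T is never established.
M: reached.
Reached: N and M — 2 of the 5.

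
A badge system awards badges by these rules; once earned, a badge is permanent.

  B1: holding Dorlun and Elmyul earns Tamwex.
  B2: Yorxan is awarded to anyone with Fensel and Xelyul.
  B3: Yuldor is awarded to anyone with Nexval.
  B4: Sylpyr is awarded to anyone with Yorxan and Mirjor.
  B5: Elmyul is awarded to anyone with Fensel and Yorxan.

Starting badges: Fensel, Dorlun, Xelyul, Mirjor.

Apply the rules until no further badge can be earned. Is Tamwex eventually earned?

With Fensel and Xelyul, Yorxan is earned (B2).
With Fensel and Yorxan, Elmyul is earned (B5).
With Dorlun and Elmyul, Tamwex is earned (B1).

Yes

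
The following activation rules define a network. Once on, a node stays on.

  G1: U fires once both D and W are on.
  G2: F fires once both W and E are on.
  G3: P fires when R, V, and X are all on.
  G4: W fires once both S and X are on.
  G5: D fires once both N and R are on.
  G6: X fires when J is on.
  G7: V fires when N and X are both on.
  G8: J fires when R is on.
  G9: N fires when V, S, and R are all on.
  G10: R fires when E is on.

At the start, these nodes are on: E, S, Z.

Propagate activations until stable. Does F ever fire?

E is on, so R fires (G10).
G8: R on → J on.
J is on, so X fires (G6).
S and X are on, so W fires (G4).
W and E are on, so F fires (G2).

Yes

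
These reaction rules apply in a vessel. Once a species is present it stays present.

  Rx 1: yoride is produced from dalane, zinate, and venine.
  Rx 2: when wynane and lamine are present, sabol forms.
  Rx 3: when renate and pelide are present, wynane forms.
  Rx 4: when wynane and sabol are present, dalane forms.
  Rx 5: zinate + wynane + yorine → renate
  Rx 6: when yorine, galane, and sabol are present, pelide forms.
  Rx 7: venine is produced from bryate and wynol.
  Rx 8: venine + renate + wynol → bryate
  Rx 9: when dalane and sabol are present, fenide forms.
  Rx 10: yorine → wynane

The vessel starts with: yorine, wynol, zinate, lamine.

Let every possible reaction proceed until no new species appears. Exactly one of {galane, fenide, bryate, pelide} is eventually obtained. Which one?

fenide

yorine present → wynane forms (Rx 10).
wynane and lamine present → sabol forms (Rx 2).
wynane and sabol present → dalane forms (Rx 4).
dalane and sabol present → fenide forms (Rx 9).
No rule produces galane, and it is not given. bryate would need venine, renate, and wynol (Rx 8), but venine never forms. pelide would need yorine, galane, and sabol (Rx 6), but galane never forms.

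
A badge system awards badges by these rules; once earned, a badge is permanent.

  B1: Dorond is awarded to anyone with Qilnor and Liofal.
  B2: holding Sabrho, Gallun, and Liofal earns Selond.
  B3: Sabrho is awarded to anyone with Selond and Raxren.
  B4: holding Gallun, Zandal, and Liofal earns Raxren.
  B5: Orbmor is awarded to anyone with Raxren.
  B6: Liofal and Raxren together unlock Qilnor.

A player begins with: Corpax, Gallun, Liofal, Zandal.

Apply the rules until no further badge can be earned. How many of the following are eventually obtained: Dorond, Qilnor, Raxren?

3

With Gallun, Zandal, and Liofal, Raxren is earned (B4).
With Liofal and Raxren, Qilnor is earned (B6).
With Qilnor and Liofal, Dorond is earned (B1).
Dorond: reached.
Qilnor: reached.
Raxren: reached.
All 3 are reached.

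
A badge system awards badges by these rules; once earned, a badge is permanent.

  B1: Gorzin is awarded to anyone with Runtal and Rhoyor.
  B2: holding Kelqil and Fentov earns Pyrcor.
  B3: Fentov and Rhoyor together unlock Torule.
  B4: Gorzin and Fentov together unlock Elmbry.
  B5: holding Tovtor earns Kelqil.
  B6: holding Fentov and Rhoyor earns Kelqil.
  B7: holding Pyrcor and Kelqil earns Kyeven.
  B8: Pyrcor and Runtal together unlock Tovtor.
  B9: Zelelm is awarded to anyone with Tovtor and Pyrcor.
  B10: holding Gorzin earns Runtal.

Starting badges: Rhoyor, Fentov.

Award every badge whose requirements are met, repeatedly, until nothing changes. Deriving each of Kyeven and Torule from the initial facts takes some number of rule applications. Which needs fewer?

Torule: With Fentov and Rhoyor, Torule is earned (B3). [1 rule application]
Kyeven: With Fentov and Rhoyor, Kelqil is earned (B6). With Kelqil and Fentov, Pyrcor is earned (B2). With Pyrcor and Kelqil, Kyeven is earned (B7). [3 rule applications]
Torule needs fewer.

Torule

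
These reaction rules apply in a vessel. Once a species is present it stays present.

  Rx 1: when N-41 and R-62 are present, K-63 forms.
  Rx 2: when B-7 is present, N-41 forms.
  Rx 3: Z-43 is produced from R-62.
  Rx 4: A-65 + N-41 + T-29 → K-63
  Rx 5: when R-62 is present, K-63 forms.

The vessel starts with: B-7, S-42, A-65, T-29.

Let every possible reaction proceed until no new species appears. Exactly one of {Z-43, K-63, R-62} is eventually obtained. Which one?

B-7 present → N-41 forms (Rx 2).
A-65, N-41, and T-29 present → K-63 forms (Rx 4).
Z-43 would need R-62 (Rx 3), but R-62 never forms. No rule produces R-62, and it is not given.

K-63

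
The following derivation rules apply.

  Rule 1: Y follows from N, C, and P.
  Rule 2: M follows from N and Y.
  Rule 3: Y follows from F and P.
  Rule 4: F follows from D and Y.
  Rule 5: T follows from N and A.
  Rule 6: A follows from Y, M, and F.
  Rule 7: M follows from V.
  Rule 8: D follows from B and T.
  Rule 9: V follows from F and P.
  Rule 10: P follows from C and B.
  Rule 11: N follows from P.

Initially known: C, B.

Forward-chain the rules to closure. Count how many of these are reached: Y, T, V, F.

1

From C and B, Rule 10 gives P.
From P, Rule 11 gives N.
From N, C, and P, Rule 1 gives Y.
Y: reached.
T would need N and A (Rule 5), but A is never established.
V would need F and P (Rule 9), but F is never established.
F would need D and Y (Rule 4), but D is never established.
Reached: Y — 1 of the 4.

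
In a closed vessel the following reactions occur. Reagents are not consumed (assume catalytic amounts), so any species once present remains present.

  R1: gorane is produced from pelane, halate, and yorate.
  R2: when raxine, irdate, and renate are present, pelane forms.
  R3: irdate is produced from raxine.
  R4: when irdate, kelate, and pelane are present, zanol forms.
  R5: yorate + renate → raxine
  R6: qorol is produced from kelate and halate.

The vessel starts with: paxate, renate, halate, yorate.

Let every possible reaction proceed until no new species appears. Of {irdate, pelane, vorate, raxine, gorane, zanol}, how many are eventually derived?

yorate and renate present → raxine forms (R5).
raxine present → irdate forms (R3).
raxine, irdate, and renate present → pelane forms (R2).
pelane, halate, and yorate present → gorane forms (R1).
irdate: reached.
pelane: reached.
No rule produces vorate, and it is not given.
raxine: reached.
gorane: reached.
zanol would need irdate, kelate, and pelane (R4), but kelate never forms.
Reached: irdate, pelane, raxine, and gorane — 4 of the 6.

4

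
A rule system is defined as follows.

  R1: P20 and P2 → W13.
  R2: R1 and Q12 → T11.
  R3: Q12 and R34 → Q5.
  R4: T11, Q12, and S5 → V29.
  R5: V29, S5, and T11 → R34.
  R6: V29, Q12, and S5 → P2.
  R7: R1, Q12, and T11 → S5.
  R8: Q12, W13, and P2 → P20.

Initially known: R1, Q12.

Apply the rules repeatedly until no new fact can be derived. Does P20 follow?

P20 would need Q12, W13, and P2 (R8), but W13 is never established.

No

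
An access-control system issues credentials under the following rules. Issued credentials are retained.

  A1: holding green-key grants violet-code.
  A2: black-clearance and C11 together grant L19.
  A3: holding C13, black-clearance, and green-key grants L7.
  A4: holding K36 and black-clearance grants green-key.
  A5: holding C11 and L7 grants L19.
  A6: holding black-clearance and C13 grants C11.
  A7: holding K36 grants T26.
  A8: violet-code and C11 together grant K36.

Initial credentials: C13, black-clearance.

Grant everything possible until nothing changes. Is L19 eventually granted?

Yes

Holding black-clearance and C13 grants C11 (A6).
Holding black-clearance and C11 grants L19 (A2).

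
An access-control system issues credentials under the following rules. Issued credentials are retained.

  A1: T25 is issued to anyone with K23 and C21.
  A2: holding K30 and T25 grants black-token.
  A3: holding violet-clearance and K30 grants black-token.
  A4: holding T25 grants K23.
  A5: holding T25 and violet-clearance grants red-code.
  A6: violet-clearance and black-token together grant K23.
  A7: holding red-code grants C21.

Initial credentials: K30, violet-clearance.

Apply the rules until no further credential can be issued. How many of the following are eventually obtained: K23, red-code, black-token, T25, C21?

Holding violet-clearance and K30 grants black-token (A3).
Holding violet-clearance and black-token grants K23 (A6).
K23: reached.
red-code would need T25 and violet-clearance (A5), but T25 is never granted.
black-token: reached.
T25 would need K23 and C21 (A1), but C21 is never granted.
C21 would need red-code (A7), but red-code is never granted.
Reached: K23 and black-token — 2 of the 5.

2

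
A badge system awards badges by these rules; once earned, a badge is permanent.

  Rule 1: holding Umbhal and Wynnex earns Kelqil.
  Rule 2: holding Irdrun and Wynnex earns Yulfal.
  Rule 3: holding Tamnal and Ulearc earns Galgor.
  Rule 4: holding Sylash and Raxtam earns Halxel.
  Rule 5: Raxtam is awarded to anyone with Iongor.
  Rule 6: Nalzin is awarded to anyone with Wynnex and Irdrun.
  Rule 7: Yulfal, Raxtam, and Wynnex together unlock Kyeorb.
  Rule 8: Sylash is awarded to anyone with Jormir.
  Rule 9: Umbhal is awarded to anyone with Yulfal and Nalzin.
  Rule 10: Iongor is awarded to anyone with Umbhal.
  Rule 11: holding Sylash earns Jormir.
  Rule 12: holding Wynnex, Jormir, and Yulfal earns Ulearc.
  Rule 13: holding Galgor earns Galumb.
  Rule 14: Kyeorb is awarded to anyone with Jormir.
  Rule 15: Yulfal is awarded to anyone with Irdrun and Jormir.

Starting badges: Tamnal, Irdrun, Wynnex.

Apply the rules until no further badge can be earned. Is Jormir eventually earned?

Jormir would need Sylash (Rule 11), but Sylash is never earned.

No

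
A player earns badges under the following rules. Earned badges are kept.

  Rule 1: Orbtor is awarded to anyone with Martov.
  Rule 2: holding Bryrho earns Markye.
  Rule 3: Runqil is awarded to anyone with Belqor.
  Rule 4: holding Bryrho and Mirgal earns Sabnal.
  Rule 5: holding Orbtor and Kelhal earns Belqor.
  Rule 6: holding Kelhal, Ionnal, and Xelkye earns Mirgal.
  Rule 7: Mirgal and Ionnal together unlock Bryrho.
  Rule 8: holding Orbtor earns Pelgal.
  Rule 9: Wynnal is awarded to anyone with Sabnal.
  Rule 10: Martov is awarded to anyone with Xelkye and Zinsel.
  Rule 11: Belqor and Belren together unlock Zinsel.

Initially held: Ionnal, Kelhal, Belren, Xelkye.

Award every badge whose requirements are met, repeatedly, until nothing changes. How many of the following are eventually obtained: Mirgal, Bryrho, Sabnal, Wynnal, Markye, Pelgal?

5

With Kelhal, Ionnal, and Xelkye, Mirgal is earned (Rule 6).
With Mirgal and Ionnal, Bryrho is earned (Rule 7).
With Bryrho, Markye is earned (Rule 2).
With Bryrho and Mirgal, Sabnal is earned (Rule 4).
With Sabnal, Wynnal is earned (Rule 9).
Mirgal: reached.
Bryrho: reached.
Sabnal: reached.
Wynnal: reached.
Markye: reached.
Pelgal would need Orbtor (Rule 8), but Orbtor is never earned.
Reached: Mirgal, Bryrho, Sabnal, Wynnal, and Markye — 5 of the 6.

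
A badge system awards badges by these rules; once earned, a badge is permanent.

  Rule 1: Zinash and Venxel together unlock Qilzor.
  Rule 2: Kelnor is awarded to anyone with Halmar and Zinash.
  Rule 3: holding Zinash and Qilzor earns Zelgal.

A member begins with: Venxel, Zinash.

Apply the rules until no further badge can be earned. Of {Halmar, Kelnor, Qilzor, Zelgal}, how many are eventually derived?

With Zinash and Venxel, Qilzor is earned (Rule 1).
With Zinash and Qilzor, Zelgal is earned (Rule 3).
No rule produces Halmar, and it is not given.
Kelnor would need Halmar and Zinash (Rule 2), but Halmar is never earned.
Qilzor: reached.
Zelgal: reached.
Reached: Qilzor and Zelgal — 2 of the 4.

2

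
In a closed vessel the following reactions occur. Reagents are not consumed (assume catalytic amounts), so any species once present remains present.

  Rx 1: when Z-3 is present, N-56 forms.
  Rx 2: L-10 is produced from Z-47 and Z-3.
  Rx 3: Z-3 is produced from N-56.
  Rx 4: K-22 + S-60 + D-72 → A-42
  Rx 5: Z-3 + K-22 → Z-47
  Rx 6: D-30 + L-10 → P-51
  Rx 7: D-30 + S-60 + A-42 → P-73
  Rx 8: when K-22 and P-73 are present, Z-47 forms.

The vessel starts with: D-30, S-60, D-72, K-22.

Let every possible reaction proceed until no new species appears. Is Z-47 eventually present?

Yes

K-22, S-60, and D-72 present → A-42 forms (Rx 4).
D-30, S-60, and A-42 present → P-73 forms (Rx 7).
K-22 and P-73 present → Z-47 forms (Rx 8).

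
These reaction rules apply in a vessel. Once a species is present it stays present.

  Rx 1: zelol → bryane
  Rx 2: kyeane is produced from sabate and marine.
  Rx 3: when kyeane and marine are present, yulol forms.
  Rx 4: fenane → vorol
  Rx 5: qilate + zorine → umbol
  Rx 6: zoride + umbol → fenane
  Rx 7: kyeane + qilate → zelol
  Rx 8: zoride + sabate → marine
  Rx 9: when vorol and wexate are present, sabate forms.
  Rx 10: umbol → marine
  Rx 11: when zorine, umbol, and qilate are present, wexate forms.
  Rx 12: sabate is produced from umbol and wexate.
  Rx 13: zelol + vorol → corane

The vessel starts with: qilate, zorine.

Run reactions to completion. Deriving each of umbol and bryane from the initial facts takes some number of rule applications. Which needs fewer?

umbol

umbol: qilate and zorine present → umbol forms (Rx 5). [1 rule application]
bryane: qilate and zorine present → umbol forms (Rx 5). zorine, umbol, and qilate present → wexate forms (Rx 11). umbol present → marine forms (Rx 10). umbol and wexate present → sabate forms (Rx 12). sabate and marine present → kyeane forms (Rx 2). kyeane and qilate present → zelol forms (Rx 7). zelol present → bryane forms (Rx 1). [7 rule applications]
umbol needs fewer.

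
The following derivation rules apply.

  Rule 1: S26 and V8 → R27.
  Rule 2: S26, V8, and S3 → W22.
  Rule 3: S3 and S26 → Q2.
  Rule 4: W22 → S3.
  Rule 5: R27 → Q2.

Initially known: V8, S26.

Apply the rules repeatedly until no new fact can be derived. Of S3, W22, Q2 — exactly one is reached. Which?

From S26 and V8, Rule 1 gives R27.
R27 holds, so Q2 follows (Rule 5).
W22 would need S26, V8, and S3 (Rule 2), but S3 is never established. S3 would need W22 (Rule 4), but W22 is never established.

Q2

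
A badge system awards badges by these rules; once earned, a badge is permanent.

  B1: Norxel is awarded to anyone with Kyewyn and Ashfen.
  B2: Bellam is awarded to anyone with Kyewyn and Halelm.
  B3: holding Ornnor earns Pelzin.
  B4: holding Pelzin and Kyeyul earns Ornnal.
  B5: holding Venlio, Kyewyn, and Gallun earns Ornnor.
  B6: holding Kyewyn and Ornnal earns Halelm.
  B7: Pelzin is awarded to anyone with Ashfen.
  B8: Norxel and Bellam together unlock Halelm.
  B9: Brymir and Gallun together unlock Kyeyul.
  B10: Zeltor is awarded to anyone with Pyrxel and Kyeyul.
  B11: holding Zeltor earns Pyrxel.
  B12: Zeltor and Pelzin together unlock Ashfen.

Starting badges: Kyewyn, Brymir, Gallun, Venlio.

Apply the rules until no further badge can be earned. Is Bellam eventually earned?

With Venlio, Kyewyn, and Gallun, Ornnor is earned (B5).
With Brymir and Gallun, Kyeyul is earned (B9).
With Ornnor, Pelzin is earned (B3).
With Pelzin and Kyeyul, Ornnal is earned (B4).
With Kyewyn and Ornnal, Halelm is earned (B6).
With Kyewyn and Halelm, Bellam is earned (B2).

Yes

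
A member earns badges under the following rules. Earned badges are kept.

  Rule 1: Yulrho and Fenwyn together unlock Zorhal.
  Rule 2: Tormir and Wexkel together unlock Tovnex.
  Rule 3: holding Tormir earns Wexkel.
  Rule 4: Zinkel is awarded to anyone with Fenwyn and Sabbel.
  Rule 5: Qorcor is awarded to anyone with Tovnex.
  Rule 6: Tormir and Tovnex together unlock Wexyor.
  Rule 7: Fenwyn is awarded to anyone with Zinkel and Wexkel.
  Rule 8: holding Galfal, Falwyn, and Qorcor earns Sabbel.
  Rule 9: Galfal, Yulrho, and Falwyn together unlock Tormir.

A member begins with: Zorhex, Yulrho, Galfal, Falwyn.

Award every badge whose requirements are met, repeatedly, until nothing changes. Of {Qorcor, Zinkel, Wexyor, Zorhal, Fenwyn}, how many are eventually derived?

2

With Galfal, Yulrho, and Falwyn, Tormir is earned (Rule 9).
With Tormir, Wexkel is earned (Rule 3).
With Tormir and Wexkel, Tovnex is earned (Rule 2).
With Tormir and Tovnex, Wexyor is earned (Rule 6).
With Tovnex, Qorcor is earned (Rule 5).
Qorcor: reached.
Zinkel would need Fenwyn and Sabbel (Rule 4), but Fenwyn is never earned.
Wexyor: reached.
Zorhal would need Yulrho and Fenwyn (Rule 1), but Fenwyn is never earned.
Fenwyn would need Zinkel and Wexkel (Rule 7), but Zinkel is never earned.
Reached: Qorcor and Wexyor — 2 of the 5.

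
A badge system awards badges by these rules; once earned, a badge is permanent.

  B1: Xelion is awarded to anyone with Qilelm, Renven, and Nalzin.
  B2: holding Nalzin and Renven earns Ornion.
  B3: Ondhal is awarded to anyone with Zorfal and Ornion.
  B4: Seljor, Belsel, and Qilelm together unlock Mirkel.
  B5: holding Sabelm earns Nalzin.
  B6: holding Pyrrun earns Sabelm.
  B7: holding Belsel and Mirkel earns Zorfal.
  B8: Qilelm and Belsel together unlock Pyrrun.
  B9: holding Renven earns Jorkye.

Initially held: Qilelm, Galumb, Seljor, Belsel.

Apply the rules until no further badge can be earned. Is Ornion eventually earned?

Ornion would need Nalzin and Renven (B2), but Renven is never earned.

No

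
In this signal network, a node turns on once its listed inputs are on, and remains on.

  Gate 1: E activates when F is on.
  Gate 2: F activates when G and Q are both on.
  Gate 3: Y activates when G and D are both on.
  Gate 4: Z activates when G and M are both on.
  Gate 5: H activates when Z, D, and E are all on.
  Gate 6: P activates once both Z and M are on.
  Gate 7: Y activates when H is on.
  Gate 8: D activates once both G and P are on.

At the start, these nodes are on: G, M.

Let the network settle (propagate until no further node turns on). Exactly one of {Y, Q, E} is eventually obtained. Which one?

Y

Gate 4: G and M on → Z on.
Z and M are on, so P activates (Gate 6).
G and P are on, so D activates (Gate 8).
Gate 3: G and D on → Y on.
E would need F (Gate 1), but F never turns on. No rule produces Q, and it is not given.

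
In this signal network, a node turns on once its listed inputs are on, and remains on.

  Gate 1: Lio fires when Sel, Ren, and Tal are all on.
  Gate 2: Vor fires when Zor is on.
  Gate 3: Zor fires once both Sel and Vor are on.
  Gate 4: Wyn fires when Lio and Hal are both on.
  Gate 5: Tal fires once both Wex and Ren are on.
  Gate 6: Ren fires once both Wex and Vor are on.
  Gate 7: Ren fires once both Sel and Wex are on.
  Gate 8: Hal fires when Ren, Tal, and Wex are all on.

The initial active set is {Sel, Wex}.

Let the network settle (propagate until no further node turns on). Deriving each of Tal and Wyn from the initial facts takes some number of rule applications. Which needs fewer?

Tal: Sel and Wex are on, so Ren fires (Gate 7). Wex and Ren are on, so Tal fires (Gate 5). [2 rule applications]
Wyn: Sel and Wex are on, so Ren fires (Gate 7). Wex and Ren are on, so Tal fires (Gate 5). Ren, Tal, and Wex are on, so Hal fires (Gate 8). Gate 1: Sel, Ren, and Tal on → Lio on. Gate 4: Lio and Hal on → Wyn on. [5 rule applications]
Tal needs fewer.

Tal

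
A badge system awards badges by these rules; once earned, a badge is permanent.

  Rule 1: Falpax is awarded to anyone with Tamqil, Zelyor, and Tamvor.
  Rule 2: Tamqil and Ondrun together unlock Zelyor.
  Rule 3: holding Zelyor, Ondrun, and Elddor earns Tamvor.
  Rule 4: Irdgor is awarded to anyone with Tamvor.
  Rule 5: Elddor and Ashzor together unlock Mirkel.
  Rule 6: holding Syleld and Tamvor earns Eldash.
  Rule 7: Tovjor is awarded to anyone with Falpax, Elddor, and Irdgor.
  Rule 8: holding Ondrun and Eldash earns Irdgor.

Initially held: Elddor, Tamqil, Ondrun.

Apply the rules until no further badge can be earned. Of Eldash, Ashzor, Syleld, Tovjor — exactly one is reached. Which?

Tovjor

With Tamqil and Ondrun, Zelyor is earned (Rule 2).
With Zelyor, Ondrun, and Elddor, Tamvor is earned (Rule 3).
With Tamqil, Zelyor, and Tamvor, Falpax is earned (Rule 1).
With Tamvor, Irdgor is earned (Rule 4).
With Falpax, Elddor, and Irdgor, Tovjor is earned (Rule 7).
Eldash would need Syleld and Tamvor (Rule 6), but Syleld is never earned. No rule produces Ashzor, and it is not given. No rule produces Syleld, and it is not given.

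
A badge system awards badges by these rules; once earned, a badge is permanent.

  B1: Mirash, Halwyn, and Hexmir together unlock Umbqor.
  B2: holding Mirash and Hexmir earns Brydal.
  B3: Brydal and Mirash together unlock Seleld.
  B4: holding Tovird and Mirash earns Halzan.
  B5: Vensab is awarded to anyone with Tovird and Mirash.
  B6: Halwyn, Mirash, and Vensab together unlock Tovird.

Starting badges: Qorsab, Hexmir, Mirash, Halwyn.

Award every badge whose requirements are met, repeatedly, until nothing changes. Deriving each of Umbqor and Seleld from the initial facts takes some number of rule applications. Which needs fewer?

Umbqor

Umbqor: With Mirash, Halwyn, and Hexmir, Umbqor is earned (B1). [1 rule application]
Seleld: With Mirash and Hexmir, Brydal is earned (B2). With Brydal and Mirash, Seleld is earned (B3). [2 rule applications]
Umbqor needs fewer.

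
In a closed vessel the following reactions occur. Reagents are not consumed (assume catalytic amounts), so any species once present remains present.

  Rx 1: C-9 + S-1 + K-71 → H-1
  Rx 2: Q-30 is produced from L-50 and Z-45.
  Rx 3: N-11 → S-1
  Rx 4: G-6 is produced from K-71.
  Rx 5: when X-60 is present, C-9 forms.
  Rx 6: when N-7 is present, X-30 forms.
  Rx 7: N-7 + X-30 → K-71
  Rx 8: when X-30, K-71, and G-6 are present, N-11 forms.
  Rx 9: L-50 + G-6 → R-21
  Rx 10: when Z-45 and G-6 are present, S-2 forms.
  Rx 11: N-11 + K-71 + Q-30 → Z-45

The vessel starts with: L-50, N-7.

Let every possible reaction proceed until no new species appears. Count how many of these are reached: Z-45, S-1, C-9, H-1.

1

N-7 present → X-30 forms (Rx 6).
N-7 and X-30 present → K-71 forms (Rx 7).
K-71 present → G-6 forms (Rx 4).
X-30, K-71, and G-6 present → N-11 forms (Rx 8).
N-11 present → S-1 forms (Rx 3).
Z-45 would need N-11, K-71, and Q-30 (Rx 11), but Q-30 never forms.
S-1: reached.
C-9 would need X-60 (Rx 5), but X-60 never forms.
H-1 would need C-9, S-1, and K-71 (Rx 1), but C-9 never forms.
Reached: S-1 — 1 of the 4.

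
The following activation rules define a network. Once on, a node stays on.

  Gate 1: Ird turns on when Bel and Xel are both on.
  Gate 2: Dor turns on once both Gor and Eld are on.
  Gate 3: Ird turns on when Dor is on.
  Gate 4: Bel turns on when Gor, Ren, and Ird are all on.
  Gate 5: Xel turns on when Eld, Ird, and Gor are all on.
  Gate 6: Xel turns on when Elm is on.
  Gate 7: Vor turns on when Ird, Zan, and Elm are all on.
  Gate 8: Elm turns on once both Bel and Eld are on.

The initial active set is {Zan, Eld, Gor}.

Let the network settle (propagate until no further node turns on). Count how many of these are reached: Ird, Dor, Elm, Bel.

Gor and Eld are on, so Dor turns on (Gate 2).
Gate 3: Dor on → Ird on.
Ird: reached.
Dor: reached.
Elm would need Bel and Eld (Gate 8), but Bel never turns on.
Bel would need Gor, Ren, and Ird (Gate 4), but Ren never turns on.
Reached: Ird and Dor — 2 of the 4.

2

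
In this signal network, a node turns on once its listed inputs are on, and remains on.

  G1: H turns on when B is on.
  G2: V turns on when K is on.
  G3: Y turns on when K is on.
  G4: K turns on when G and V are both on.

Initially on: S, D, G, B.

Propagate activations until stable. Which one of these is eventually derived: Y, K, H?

H

G1: B on → H on.
K would need G and V (G4), but V never turns on. Y would need K (G3), but K never turns on.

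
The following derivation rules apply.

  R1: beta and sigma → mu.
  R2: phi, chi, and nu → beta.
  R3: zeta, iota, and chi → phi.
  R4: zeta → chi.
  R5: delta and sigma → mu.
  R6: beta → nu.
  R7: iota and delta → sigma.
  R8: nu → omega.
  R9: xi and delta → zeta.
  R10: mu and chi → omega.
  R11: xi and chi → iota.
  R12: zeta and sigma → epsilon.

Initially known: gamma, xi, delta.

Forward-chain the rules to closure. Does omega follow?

Yes

xi and delta hold, so zeta follows (R9).
zeta holds, so chi follows (R4).
From xi and chi, R11 gives iota.
From iota and delta, R7 gives sigma.
From delta and sigma, R5 gives mu.
From mu and chi, R10 gives omega.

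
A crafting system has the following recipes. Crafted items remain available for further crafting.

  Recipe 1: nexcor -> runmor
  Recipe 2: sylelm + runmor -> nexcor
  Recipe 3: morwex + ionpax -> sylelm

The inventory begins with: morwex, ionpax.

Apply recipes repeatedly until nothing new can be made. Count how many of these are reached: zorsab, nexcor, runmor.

No rule produces zorsab, and it is not given.
nexcor would need sylelm and runmor (Recipe 2), but runmor is never obtained.
runmor would need nexcor (Recipe 1), but nexcor is never obtained.
None of the 3 are reached.

0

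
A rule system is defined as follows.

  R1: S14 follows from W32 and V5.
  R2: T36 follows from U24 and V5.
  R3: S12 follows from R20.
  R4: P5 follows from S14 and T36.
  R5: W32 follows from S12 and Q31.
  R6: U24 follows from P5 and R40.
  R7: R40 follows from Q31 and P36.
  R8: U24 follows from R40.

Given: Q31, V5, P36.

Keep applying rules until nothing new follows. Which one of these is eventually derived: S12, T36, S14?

Q31 and P36 hold, so R40 follows (R7).
R40 holds, so U24 follows (R8).
U24 and V5 hold, so T36 follows (R2).
S12 would need R20 (R3), but R20 is never established. S14 would need W32 and V5 (R1), but W32 is never established.

T36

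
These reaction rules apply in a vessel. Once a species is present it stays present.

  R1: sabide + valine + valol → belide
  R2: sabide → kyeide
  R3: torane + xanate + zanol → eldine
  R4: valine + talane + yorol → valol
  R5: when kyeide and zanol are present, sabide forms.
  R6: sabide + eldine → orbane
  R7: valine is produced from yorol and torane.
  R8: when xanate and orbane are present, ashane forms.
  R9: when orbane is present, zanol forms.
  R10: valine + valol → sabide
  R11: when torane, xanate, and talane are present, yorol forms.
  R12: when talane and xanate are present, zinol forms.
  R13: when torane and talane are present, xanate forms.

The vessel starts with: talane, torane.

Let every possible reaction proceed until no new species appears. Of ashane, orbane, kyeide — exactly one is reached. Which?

kyeide

torane and talane present → xanate forms (R13).
torane, xanate, and talane present → yorol forms (R11).
yorol and torane present → valine forms (R7).
valine, talane, and yorol present → valol forms (R4).
valine and valol present → sabide forms (R10).
sabide present → kyeide forms (R2).
ashane would need xanate and orbane (R8), but orbane never forms. orbane would need sabide and eldine (R6), but eldine never forms.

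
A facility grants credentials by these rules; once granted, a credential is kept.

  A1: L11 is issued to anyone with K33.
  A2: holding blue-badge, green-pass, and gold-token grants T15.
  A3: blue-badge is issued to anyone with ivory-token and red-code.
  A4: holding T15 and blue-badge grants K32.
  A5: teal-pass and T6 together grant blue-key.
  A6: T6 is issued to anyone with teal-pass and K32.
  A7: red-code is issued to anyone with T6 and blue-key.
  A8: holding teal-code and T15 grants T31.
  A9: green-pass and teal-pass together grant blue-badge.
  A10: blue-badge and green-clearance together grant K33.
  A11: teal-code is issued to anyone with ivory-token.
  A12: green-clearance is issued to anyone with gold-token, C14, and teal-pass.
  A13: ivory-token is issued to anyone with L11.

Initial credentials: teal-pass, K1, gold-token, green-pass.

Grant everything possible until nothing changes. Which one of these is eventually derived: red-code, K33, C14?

red-code

Holding green-pass and teal-pass grants blue-badge (A9).
Holding blue-badge, green-pass, and gold-token grants T15 (A2).
Holding T15 and blue-badge grants K32 (A4).
Holding teal-pass and K32 grants T6 (A6).
Holding teal-pass and T6 grants blue-key (A5).
Holding T6 and blue-key grants red-code (A7).
No rule produces C14, and it is not given. K33 would need blue-badge and green-clearance (A10), but green-clearance is never granted.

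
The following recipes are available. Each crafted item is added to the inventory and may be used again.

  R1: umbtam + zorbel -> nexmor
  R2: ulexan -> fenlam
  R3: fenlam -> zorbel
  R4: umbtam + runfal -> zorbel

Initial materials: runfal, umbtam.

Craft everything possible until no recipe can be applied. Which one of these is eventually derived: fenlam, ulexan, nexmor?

nexmor

umbtam + runfal -> zorbel (R4).
Using R1, umbtam and zorbel make nexmor.
No rule produces ulexan, and it is not given. fenlam would need ulexan (R2), but ulexan is never obtained.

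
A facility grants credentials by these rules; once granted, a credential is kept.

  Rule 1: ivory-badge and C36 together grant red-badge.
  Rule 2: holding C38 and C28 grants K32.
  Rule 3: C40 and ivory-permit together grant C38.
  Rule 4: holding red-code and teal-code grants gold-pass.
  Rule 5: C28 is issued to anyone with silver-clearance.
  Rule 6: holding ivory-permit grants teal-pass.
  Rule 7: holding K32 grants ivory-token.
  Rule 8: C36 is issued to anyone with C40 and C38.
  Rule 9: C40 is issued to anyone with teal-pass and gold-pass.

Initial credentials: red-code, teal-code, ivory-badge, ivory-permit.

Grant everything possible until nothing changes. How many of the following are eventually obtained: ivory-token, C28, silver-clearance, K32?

0

ivory-token would need K32 (Rule 7), but K32 is never granted.
C28 would need silver-clearance (Rule 5), but silver-clearance is never granted.
No rule produces silver-clearance, and it is not given.
K32 would need C38 and C28 (Rule 2), but C28 is never granted.
None of the 4 are reached.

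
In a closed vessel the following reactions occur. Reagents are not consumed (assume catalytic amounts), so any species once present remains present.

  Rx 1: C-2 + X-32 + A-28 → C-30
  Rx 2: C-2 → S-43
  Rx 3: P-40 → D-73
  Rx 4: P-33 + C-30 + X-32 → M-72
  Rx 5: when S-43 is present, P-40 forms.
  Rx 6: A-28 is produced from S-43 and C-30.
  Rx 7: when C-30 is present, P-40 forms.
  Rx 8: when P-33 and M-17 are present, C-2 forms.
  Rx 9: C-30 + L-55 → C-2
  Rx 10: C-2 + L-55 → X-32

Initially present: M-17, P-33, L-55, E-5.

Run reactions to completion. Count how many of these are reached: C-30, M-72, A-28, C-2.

1

P-33 and M-17 present → C-2 forms (Rx 8).
C-30 would need C-2, X-32, and A-28 (Rx 1), but A-28 never forms.
M-72 would need P-33, C-30, and X-32 (Rx 4), but C-30 never forms.
A-28 would need S-43 and C-30 (Rx 6), but C-30 never forms.
C-2: reached.
Reached: C-2 — 1 of the 4.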